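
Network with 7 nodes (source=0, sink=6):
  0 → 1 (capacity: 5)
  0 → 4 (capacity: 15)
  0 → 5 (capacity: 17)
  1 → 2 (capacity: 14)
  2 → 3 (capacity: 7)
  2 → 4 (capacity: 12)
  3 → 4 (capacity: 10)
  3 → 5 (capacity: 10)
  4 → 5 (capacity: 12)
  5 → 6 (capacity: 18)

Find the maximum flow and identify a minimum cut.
Max flow = 18, Min cut edges: (5,6)

Maximum flow: 18
Minimum cut: (5,6)
Partition: S = [0, 1, 2, 3, 4, 5], T = [6]

Max-flow min-cut theorem verified: both equal 18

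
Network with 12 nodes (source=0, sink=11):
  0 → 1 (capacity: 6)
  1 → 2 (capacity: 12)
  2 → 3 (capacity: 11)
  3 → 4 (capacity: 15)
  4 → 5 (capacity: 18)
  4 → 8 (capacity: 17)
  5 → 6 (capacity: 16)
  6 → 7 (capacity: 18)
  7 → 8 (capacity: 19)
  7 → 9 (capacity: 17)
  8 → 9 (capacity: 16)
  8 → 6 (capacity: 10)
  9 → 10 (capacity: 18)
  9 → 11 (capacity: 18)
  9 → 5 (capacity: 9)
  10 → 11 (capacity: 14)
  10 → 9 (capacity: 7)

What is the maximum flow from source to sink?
Maximum flow = 6

Max flow: 6

Flow assignment:
  0 → 1: 6/6
  1 → 2: 6/12
  2 → 3: 6/11
  3 → 4: 6/15
  4 → 8: 6/17
  8 → 9: 6/16
  9 → 11: 6/18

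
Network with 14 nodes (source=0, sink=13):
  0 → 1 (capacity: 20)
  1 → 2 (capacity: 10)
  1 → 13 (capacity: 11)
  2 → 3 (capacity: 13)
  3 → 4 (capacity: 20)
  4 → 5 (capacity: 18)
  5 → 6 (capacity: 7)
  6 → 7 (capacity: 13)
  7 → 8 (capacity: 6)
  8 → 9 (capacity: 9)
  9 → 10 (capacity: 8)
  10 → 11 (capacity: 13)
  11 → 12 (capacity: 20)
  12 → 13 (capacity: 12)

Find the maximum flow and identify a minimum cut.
Max flow = 17, Min cut edges: (1,13), (7,8)

Maximum flow: 17
Minimum cut: (1,13), (7,8)
Partition: S = [0, 1, 2, 3, 4, 5, 6, 7], T = [8, 9, 10, 11, 12, 13]

Max-flow min-cut theorem verified: both equal 17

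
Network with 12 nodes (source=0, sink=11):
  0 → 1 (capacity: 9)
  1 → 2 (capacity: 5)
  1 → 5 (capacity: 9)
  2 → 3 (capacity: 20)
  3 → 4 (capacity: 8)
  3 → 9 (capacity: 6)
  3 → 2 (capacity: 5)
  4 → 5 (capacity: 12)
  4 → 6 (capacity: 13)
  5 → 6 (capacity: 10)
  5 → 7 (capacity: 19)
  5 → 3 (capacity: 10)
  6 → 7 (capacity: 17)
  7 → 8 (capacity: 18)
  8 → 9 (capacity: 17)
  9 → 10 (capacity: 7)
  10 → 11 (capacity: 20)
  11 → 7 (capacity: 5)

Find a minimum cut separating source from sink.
Min cut value = 7, edges: (9,10)

Min cut value: 7
Partition: S = [0, 1, 2, 3, 4, 5, 6, 7, 8, 9], T = [10, 11]
Cut edges: (9,10)

By max-flow min-cut theorem, max flow = min cut = 7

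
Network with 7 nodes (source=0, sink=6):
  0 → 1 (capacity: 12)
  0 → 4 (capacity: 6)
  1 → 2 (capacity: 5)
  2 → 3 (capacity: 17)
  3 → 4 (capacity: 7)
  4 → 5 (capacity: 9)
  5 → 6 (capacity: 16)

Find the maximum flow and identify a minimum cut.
Max flow = 9, Min cut edges: (4,5)

Maximum flow: 9
Minimum cut: (4,5)
Partition: S = [0, 1, 2, 3, 4], T = [5, 6]

Max-flow min-cut theorem verified: both equal 9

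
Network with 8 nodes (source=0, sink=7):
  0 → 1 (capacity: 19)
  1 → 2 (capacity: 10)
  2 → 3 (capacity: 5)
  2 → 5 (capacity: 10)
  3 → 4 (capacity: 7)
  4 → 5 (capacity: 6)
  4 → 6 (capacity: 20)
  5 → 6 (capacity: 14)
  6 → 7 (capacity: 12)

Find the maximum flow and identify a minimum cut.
Max flow = 10, Min cut edges: (1,2)

Maximum flow: 10
Minimum cut: (1,2)
Partition: S = [0, 1], T = [2, 3, 4, 5, 6, 7]

Max-flow min-cut theorem verified: both equal 10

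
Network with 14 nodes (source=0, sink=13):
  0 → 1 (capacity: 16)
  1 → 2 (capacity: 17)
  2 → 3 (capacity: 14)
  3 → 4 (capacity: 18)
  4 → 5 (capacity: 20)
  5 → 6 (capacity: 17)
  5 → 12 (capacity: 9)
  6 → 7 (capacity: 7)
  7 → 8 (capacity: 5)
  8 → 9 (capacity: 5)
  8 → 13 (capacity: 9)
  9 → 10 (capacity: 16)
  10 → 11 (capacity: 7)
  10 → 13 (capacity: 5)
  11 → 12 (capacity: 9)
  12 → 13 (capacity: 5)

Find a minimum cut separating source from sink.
Min cut value = 10, edges: (7,8), (12,13)

Min cut value: 10
Partition: S = [0, 1, 2, 3, 4, 5, 6, 7, 11, 12], T = [8, 9, 10, 13]
Cut edges: (7,8), (12,13)

By max-flow min-cut theorem, max flow = min cut = 10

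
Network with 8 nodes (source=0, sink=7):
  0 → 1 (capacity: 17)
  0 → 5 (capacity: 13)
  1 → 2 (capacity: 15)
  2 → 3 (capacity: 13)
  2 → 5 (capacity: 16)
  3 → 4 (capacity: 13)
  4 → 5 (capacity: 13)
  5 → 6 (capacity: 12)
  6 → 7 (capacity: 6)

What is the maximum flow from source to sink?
Maximum flow = 6

Max flow: 6

Flow assignment:
  0 → 1: 6/17
  1 → 2: 6/15
  2 → 5: 6/16
  5 → 6: 6/12
  6 → 7: 6/6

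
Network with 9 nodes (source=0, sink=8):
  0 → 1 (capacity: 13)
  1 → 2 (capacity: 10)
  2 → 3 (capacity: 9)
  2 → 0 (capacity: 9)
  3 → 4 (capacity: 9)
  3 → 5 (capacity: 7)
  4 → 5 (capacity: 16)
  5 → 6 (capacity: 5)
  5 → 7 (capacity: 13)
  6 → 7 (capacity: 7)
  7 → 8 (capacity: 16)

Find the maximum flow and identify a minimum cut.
Max flow = 9, Min cut edges: (2,3)

Maximum flow: 9
Minimum cut: (2,3)
Partition: S = [0, 1, 2], T = [3, 4, 5, 6, 7, 8]

Max-flow min-cut theorem verified: both equal 9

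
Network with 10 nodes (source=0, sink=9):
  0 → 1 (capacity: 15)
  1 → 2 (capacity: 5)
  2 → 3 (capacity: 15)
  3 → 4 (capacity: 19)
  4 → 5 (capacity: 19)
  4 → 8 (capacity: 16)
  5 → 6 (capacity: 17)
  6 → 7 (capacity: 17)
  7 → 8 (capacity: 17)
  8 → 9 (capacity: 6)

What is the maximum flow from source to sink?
Maximum flow = 5

Max flow: 5

Flow assignment:
  0 → 1: 5/15
  1 → 2: 5/5
  2 → 3: 5/15
  3 → 4: 5/19
  4 → 8: 5/16
  8 → 9: 5/6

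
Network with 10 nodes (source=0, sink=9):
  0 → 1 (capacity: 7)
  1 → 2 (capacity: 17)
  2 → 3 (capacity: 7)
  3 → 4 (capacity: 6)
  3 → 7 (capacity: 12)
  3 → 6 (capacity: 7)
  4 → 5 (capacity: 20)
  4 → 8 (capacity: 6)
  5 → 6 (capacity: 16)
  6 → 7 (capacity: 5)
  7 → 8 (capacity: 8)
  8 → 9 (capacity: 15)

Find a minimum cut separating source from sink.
Min cut value = 7, edges: (2,3)

Min cut value: 7
Partition: S = [0, 1, 2], T = [3, 4, 5, 6, 7, 8, 9]
Cut edges: (2,3)

By max-flow min-cut theorem, max flow = min cut = 7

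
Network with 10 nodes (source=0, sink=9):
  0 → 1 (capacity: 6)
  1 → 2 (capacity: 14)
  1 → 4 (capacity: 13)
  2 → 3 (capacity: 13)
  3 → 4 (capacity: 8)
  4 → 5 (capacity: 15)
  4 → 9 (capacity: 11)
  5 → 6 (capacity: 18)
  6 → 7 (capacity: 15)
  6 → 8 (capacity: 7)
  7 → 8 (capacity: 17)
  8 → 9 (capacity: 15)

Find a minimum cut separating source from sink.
Min cut value = 6, edges: (0,1)

Min cut value: 6
Partition: S = [0], T = [1, 2, 3, 4, 5, 6, 7, 8, 9]
Cut edges: (0,1)

By max-flow min-cut theorem, max flow = min cut = 6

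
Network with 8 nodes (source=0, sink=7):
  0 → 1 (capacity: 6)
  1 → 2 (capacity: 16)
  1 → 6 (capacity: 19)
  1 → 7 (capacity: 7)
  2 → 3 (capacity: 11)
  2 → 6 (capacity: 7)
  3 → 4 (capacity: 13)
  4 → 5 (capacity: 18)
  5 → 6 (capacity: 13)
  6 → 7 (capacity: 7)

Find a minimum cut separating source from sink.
Min cut value = 6, edges: (0,1)

Min cut value: 6
Partition: S = [0], T = [1, 2, 3, 4, 5, 6, 7]
Cut edges: (0,1)

By max-flow min-cut theorem, max flow = min cut = 6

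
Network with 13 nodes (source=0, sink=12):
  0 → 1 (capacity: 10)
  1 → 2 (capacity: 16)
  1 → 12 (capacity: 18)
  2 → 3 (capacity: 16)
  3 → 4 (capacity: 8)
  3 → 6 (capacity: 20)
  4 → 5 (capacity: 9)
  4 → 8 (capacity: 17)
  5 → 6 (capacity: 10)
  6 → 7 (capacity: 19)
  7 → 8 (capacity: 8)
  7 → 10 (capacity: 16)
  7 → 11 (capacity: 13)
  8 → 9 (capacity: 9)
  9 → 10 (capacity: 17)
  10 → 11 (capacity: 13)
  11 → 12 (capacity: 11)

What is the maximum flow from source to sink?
Maximum flow = 10

Max flow: 10

Flow assignment:
  0 → 1: 10/10
  1 → 12: 10/18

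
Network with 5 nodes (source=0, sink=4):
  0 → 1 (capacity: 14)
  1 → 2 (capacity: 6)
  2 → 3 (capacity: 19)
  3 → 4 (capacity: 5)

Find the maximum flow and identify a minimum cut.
Max flow = 5, Min cut edges: (3,4)

Maximum flow: 5
Minimum cut: (3,4)
Partition: S = [0, 1, 2, 3], T = [4]

Max-flow min-cut theorem verified: both equal 5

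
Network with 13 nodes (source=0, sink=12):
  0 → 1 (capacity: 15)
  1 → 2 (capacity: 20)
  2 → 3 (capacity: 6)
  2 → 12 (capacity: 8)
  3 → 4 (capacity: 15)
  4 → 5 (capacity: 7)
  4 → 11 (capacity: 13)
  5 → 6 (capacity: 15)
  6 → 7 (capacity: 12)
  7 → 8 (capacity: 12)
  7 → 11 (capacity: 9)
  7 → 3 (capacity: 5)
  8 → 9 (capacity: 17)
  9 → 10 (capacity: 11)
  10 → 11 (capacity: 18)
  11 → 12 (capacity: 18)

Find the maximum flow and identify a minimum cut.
Max flow = 14, Min cut edges: (2,3), (2,12)

Maximum flow: 14
Minimum cut: (2,3), (2,12)
Partition: S = [0, 1, 2], T = [3, 4, 5, 6, 7, 8, 9, 10, 11, 12]

Max-flow min-cut theorem verified: both equal 14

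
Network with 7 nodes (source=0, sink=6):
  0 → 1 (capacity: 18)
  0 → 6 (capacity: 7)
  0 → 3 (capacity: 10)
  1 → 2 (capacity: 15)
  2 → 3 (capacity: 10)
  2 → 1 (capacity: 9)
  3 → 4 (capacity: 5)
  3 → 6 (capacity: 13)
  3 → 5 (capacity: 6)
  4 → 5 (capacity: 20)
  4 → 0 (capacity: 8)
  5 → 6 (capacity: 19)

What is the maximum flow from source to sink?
Maximum flow = 27

Max flow: 27

Flow assignment:
  0 → 1: 10/18
  0 → 6: 7/7
  0 → 3: 10/10
  1 → 2: 10/15
  2 → 3: 10/10
  3 → 4: 1/5
  3 → 6: 13/13
  3 → 5: 6/6
  4 → 5: 1/20
  5 → 6: 7/19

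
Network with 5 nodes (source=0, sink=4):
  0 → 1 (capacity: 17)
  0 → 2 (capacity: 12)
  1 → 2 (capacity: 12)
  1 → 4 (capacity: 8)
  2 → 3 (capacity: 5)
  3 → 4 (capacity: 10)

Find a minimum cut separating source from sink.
Min cut value = 13, edges: (1,4), (2,3)

Min cut value: 13
Partition: S = [0, 1, 2], T = [3, 4]
Cut edges: (1,4), (2,3)

By max-flow min-cut theorem, max flow = min cut = 13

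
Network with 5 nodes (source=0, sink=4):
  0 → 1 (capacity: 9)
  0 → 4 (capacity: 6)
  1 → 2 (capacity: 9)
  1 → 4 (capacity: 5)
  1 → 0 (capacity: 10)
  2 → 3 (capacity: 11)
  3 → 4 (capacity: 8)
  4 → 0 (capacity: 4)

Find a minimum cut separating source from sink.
Min cut value = 15, edges: (0,1), (0,4)

Min cut value: 15
Partition: S = [0], T = [1, 2, 3, 4]
Cut edges: (0,1), (0,4)

By max-flow min-cut theorem, max flow = min cut = 15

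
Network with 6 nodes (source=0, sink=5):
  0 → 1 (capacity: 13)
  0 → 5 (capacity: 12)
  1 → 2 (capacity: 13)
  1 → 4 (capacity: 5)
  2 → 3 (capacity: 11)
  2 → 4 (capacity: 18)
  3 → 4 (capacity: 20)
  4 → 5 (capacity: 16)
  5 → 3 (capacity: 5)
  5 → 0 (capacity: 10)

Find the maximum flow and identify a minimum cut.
Max flow = 25, Min cut edges: (0,1), (0,5)

Maximum flow: 25
Minimum cut: (0,1), (0,5)
Partition: S = [0], T = [1, 2, 3, 4, 5]

Max-flow min-cut theorem verified: both equal 25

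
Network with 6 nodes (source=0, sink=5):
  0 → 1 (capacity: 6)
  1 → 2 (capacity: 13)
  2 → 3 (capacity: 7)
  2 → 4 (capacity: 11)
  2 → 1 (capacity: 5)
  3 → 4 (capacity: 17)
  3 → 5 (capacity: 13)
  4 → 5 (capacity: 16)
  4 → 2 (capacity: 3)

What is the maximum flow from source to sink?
Maximum flow = 6

Max flow: 6

Flow assignment:
  0 → 1: 6/6
  1 → 2: 6/13
  2 → 3: 6/7
  3 → 5: 6/13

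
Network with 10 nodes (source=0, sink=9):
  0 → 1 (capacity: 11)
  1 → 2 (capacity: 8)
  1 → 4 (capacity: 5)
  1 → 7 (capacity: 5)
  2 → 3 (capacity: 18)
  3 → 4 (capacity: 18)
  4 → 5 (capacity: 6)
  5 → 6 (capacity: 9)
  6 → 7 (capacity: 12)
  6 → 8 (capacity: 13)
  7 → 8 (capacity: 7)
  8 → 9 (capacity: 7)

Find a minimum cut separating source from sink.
Min cut value = 7, edges: (8,9)

Min cut value: 7
Partition: S = [0, 1, 2, 3, 4, 5, 6, 7, 8], T = [9]
Cut edges: (8,9)

By max-flow min-cut theorem, max flow = min cut = 7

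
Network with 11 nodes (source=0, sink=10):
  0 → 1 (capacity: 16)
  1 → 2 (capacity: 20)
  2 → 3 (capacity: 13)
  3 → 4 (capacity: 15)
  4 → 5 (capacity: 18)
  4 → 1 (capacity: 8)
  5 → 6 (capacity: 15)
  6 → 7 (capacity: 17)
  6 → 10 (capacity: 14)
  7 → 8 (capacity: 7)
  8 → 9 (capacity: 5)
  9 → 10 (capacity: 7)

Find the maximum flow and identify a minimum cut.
Max flow = 13, Min cut edges: (2,3)

Maximum flow: 13
Minimum cut: (2,3)
Partition: S = [0, 1, 2], T = [3, 4, 5, 6, 7, 8, 9, 10]

Max-flow min-cut theorem verified: both equal 13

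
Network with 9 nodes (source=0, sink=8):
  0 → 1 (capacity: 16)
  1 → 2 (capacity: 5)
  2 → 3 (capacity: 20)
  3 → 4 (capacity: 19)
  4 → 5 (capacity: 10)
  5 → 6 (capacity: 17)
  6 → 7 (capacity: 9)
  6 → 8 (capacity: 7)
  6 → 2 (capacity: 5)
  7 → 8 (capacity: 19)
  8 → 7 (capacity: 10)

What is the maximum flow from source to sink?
Maximum flow = 5

Max flow: 5

Flow assignment:
  0 → 1: 5/16
  1 → 2: 5/5
  2 → 3: 5/20
  3 → 4: 5/19
  4 → 5: 5/10
  5 → 6: 5/17
  6 → 8: 5/7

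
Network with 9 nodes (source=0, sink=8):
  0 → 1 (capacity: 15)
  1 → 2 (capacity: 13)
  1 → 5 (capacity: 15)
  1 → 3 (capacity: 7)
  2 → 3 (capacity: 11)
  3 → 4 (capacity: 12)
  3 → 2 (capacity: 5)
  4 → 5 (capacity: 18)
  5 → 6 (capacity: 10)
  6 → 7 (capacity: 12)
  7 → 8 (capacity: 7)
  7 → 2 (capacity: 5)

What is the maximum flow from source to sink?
Maximum flow = 7

Max flow: 7

Flow assignment:
  0 → 1: 7/15
  1 → 5: 7/15
  5 → 6: 7/10
  6 → 7: 7/12
  7 → 8: 7/7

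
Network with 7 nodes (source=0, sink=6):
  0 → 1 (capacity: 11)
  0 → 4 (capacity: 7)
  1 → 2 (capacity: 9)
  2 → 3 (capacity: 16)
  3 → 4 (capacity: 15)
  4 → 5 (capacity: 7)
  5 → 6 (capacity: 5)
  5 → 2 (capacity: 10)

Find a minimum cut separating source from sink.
Min cut value = 5, edges: (5,6)

Min cut value: 5
Partition: S = [0, 1, 2, 3, 4, 5], T = [6]
Cut edges: (5,6)

By max-flow min-cut theorem, max flow = min cut = 5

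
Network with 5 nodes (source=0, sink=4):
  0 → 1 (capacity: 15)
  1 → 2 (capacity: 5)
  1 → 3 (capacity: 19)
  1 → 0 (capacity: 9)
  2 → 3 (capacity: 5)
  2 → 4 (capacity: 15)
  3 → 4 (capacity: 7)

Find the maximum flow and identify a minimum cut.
Max flow = 12, Min cut edges: (1,2), (3,4)

Maximum flow: 12
Minimum cut: (1,2), (3,4)
Partition: S = [0, 1, 3], T = [2, 4]

Max-flow min-cut theorem verified: both equal 12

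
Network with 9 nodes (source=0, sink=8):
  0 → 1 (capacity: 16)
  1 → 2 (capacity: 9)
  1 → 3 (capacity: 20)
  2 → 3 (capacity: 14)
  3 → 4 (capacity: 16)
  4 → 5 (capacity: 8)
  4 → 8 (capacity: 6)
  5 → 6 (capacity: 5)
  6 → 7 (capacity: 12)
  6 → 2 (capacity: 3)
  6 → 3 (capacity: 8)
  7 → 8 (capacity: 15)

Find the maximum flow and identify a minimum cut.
Max flow = 11, Min cut edges: (4,8), (5,6)

Maximum flow: 11
Minimum cut: (4,8), (5,6)
Partition: S = [0, 1, 2, 3, 4, 5], T = [6, 7, 8]

Max-flow min-cut theorem verified: both equal 11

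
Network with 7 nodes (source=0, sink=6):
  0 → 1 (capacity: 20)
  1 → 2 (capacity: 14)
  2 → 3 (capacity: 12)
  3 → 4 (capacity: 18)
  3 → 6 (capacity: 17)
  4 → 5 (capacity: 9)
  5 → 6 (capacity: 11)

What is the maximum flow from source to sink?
Maximum flow = 12

Max flow: 12

Flow assignment:
  0 → 1: 12/20
  1 → 2: 12/14
  2 → 3: 12/12
  3 → 6: 12/17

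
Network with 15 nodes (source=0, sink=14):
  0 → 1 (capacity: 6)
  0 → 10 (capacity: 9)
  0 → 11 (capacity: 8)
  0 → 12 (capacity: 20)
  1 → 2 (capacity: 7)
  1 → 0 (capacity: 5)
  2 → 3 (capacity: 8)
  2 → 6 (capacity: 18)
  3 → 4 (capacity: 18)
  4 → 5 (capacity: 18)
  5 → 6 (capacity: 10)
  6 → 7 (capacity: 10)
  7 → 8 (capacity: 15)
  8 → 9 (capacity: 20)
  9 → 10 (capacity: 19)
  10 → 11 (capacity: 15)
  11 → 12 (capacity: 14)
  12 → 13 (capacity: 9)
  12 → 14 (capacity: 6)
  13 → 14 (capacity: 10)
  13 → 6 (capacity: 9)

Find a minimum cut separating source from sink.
Min cut value = 15, edges: (12,13), (12,14)

Min cut value: 15
Partition: S = [0, 1, 2, 3, 4, 5, 6, 7, 8, 9, 10, 11, 12], T = [13, 14]
Cut edges: (12,13), (12,14)

By max-flow min-cut theorem, max flow = min cut = 15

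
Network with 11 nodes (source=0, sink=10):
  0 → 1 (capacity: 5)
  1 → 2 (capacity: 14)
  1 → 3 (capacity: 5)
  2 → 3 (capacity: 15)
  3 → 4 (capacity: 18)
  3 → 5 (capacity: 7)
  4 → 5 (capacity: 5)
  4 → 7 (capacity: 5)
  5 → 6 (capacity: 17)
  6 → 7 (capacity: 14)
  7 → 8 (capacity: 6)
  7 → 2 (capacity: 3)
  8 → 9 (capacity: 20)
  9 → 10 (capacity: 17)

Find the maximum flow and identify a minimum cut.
Max flow = 5, Min cut edges: (0,1)

Maximum flow: 5
Minimum cut: (0,1)
Partition: S = [0], T = [1, 2, 3, 4, 5, 6, 7, 8, 9, 10]

Max-flow min-cut theorem verified: both equal 5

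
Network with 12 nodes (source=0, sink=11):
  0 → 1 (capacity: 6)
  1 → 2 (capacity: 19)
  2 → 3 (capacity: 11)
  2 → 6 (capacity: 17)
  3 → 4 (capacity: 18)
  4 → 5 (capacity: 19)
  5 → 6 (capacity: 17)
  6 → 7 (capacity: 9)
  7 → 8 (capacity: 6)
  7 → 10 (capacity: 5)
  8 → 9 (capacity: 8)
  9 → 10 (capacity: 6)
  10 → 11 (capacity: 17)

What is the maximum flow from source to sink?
Maximum flow = 6

Max flow: 6

Flow assignment:
  0 → 1: 6/6
  1 → 2: 6/19
  2 → 6: 6/17
  6 → 7: 6/9
  7 → 8: 1/6
  7 → 10: 5/5
  8 → 9: 1/8
  9 → 10: 1/6
  10 → 11: 6/17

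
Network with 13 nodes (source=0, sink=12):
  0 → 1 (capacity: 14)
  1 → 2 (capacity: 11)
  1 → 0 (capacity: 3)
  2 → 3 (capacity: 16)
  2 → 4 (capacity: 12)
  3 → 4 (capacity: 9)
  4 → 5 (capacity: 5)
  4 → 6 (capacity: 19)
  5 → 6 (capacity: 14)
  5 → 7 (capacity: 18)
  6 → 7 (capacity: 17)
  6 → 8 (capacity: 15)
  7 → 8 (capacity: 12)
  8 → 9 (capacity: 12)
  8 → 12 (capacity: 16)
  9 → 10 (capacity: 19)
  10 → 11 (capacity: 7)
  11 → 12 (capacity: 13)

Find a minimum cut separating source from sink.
Min cut value = 11, edges: (1,2)

Min cut value: 11
Partition: S = [0, 1], T = [2, 3, 4, 5, 6, 7, 8, 9, 10, 11, 12]
Cut edges: (1,2)

By max-flow min-cut theorem, max flow = min cut = 11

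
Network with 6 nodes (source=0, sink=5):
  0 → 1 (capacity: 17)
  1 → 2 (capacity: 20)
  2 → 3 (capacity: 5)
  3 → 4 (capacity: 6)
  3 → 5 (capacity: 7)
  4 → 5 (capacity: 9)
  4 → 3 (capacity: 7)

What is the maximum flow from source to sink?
Maximum flow = 5

Max flow: 5

Flow assignment:
  0 → 1: 5/17
  1 → 2: 5/20
  2 → 3: 5/5
  3 → 5: 5/7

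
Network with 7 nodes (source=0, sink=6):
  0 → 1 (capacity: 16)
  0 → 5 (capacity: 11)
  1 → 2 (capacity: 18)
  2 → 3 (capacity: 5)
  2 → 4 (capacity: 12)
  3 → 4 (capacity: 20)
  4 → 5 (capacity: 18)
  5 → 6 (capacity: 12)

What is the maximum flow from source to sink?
Maximum flow = 12

Max flow: 12

Flow assignment:
  0 → 1: 12/16
  1 → 2: 12/18
  2 → 3: 4/5
  2 → 4: 8/12
  3 → 4: 4/20
  4 → 5: 12/18
  5 → 6: 12/12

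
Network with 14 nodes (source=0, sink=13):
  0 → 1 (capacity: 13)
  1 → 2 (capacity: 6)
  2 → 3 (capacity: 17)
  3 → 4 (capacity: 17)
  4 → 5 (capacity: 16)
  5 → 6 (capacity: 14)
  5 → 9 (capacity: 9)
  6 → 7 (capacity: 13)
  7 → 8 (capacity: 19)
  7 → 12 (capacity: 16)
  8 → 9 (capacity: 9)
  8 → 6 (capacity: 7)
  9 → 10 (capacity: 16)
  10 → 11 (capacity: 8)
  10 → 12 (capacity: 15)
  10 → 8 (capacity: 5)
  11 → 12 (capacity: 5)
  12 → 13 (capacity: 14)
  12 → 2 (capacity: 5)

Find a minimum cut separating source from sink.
Min cut value = 6, edges: (1,2)

Min cut value: 6
Partition: S = [0, 1], T = [2, 3, 4, 5, 6, 7, 8, 9, 10, 11, 12, 13]
Cut edges: (1,2)

By max-flow min-cut theorem, max flow = min cut = 6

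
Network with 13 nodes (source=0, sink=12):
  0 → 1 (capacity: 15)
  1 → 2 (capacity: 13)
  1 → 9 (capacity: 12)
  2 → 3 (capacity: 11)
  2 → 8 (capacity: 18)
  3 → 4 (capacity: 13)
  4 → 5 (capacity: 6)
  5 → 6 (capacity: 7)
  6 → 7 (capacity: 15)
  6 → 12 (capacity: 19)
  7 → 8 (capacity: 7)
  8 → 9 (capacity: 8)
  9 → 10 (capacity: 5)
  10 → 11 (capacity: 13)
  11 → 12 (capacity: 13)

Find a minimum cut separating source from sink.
Min cut value = 11, edges: (4,5), (9,10)

Min cut value: 11
Partition: S = [0, 1, 2, 3, 4, 7, 8, 9], T = [5, 6, 10, 11, 12]
Cut edges: (4,5), (9,10)

By max-flow min-cut theorem, max flow = min cut = 11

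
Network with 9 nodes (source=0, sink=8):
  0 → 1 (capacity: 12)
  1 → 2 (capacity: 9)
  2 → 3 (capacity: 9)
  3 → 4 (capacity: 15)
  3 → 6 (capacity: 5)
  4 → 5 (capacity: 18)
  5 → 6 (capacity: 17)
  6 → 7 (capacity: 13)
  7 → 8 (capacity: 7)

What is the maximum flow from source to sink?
Maximum flow = 7

Max flow: 7

Flow assignment:
  0 → 1: 7/12
  1 → 2: 7/9
  2 → 3: 7/9
  3 → 4: 4/15
  3 → 6: 3/5
  4 → 5: 4/18
  5 → 6: 4/17
  6 → 7: 7/13
  7 → 8: 7/7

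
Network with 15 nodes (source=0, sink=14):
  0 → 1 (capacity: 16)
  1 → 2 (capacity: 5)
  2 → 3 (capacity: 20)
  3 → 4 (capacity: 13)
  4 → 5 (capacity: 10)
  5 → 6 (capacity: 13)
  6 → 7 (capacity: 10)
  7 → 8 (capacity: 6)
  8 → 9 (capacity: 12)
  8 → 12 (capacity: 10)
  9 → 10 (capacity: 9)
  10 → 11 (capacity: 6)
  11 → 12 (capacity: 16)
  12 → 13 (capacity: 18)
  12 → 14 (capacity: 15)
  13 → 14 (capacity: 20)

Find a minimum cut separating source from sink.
Min cut value = 5, edges: (1,2)

Min cut value: 5
Partition: S = [0, 1], T = [2, 3, 4, 5, 6, 7, 8, 9, 10, 11, 12, 13, 14]
Cut edges: (1,2)

By max-flow min-cut theorem, max flow = min cut = 5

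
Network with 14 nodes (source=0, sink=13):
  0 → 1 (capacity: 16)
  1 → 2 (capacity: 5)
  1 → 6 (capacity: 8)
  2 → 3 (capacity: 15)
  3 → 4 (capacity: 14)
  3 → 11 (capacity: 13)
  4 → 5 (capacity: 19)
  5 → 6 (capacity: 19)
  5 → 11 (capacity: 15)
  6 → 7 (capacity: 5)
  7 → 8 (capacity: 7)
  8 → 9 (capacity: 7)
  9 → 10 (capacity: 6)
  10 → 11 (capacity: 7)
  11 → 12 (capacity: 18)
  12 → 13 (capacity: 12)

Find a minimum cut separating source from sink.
Min cut value = 10, edges: (1,2), (6,7)

Min cut value: 10
Partition: S = [0, 1, 6], T = [2, 3, 4, 5, 7, 8, 9, 10, 11, 12, 13]
Cut edges: (1,2), (6,7)

By max-flow min-cut theorem, max flow = min cut = 10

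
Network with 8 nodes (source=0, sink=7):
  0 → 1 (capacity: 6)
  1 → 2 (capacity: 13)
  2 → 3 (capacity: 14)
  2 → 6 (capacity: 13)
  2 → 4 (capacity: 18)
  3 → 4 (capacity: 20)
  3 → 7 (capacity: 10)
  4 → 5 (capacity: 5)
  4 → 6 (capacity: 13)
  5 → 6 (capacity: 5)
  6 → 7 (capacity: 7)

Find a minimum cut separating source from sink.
Min cut value = 6, edges: (0,1)

Min cut value: 6
Partition: S = [0], T = [1, 2, 3, 4, 5, 6, 7]
Cut edges: (0,1)

By max-flow min-cut theorem, max flow = min cut = 6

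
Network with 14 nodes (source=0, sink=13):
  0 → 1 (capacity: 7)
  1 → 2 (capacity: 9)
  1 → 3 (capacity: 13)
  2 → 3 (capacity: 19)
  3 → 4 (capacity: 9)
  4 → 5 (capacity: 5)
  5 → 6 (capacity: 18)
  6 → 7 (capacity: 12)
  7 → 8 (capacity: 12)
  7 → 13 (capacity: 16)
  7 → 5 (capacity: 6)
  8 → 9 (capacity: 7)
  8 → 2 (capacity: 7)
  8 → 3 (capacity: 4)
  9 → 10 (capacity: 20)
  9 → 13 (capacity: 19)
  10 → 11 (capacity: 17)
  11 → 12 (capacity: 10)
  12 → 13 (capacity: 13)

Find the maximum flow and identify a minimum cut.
Max flow = 5, Min cut edges: (4,5)

Maximum flow: 5
Minimum cut: (4,5)
Partition: S = [0, 1, 2, 3, 4], T = [5, 6, 7, 8, 9, 10, 11, 12, 13]

Max-flow min-cut theorem verified: both equal 5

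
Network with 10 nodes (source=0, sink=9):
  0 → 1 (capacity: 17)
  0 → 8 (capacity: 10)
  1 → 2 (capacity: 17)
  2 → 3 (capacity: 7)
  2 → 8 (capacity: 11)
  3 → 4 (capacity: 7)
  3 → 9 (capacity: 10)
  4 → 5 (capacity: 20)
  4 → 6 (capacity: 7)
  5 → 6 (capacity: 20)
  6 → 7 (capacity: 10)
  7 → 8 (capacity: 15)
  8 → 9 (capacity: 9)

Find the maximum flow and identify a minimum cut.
Max flow = 16, Min cut edges: (2,3), (8,9)

Maximum flow: 16
Minimum cut: (2,3), (8,9)
Partition: S = [0, 1, 2, 4, 5, 6, 7, 8], T = [3, 9]

Max-flow min-cut theorem verified: both equal 16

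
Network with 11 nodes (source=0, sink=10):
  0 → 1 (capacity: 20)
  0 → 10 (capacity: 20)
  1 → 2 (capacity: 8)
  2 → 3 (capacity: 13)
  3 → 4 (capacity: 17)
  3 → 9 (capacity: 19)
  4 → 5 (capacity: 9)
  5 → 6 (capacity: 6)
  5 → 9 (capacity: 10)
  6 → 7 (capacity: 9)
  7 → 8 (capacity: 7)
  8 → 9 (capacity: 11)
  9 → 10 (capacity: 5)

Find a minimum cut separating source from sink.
Min cut value = 25, edges: (0,10), (9,10)

Min cut value: 25
Partition: S = [0, 1, 2, 3, 4, 5, 6, 7, 8, 9], T = [10]
Cut edges: (0,10), (9,10)

By max-flow min-cut theorem, max flow = min cut = 25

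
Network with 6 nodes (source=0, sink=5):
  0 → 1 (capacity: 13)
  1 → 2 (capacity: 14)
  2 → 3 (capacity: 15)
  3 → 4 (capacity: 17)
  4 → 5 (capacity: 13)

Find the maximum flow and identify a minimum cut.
Max flow = 13, Min cut edges: (4,5)

Maximum flow: 13
Minimum cut: (4,5)
Partition: S = [0, 1, 2, 3, 4], T = [5]

Max-flow min-cut theorem verified: both equal 13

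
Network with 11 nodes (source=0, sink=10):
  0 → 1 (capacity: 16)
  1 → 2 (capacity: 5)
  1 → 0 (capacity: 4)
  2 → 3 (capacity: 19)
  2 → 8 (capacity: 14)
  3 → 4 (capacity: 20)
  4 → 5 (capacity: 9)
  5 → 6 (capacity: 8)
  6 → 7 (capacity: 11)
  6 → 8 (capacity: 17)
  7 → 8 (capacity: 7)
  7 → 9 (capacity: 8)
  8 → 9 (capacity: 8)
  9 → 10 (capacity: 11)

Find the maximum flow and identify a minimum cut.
Max flow = 5, Min cut edges: (1,2)

Maximum flow: 5
Minimum cut: (1,2)
Partition: S = [0, 1], T = [2, 3, 4, 5, 6, 7, 8, 9, 10]

Max-flow min-cut theorem verified: both equal 5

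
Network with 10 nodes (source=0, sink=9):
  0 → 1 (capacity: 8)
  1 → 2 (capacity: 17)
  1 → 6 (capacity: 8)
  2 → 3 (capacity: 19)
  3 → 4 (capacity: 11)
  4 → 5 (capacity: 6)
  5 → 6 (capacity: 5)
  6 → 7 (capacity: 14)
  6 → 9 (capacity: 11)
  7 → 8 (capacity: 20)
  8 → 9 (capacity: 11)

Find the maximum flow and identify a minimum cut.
Max flow = 8, Min cut edges: (0,1)

Maximum flow: 8
Minimum cut: (0,1)
Partition: S = [0], T = [1, 2, 3, 4, 5, 6, 7, 8, 9]

Max-flow min-cut theorem verified: both equal 8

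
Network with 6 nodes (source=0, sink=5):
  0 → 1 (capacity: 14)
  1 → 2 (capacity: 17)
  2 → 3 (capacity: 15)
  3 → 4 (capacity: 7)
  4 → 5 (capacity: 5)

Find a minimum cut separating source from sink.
Min cut value = 5, edges: (4,5)

Min cut value: 5
Partition: S = [0, 1, 2, 3, 4], T = [5]
Cut edges: (4,5)

By max-flow min-cut theorem, max flow = min cut = 5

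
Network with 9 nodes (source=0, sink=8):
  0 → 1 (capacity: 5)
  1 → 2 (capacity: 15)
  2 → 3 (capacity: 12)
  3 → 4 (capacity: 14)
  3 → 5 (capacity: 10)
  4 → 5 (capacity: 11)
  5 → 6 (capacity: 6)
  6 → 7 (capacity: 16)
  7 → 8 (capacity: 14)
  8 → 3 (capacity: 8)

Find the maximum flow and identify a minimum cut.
Max flow = 5, Min cut edges: (0,1)

Maximum flow: 5
Minimum cut: (0,1)
Partition: S = [0], T = [1, 2, 3, 4, 5, 6, 7, 8]

Max-flow min-cut theorem verified: both equal 5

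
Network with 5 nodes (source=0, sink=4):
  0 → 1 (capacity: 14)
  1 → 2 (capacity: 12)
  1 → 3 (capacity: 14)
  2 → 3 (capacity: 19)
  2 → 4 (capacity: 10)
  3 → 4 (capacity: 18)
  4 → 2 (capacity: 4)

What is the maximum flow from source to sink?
Maximum flow = 14

Max flow: 14

Flow assignment:
  0 → 1: 14/14
  1 → 2: 12/12
  1 → 3: 2/14
  2 → 3: 2/19
  2 → 4: 10/10
  3 → 4: 4/18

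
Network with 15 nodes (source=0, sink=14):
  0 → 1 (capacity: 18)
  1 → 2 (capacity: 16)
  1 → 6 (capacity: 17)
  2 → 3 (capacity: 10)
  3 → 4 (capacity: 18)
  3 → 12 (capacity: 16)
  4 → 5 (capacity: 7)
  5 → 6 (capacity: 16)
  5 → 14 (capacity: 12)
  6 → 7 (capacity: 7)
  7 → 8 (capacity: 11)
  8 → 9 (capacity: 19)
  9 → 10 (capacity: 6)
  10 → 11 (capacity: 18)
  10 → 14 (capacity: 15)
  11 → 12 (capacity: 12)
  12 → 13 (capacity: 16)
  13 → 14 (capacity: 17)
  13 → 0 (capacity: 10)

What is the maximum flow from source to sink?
Maximum flow = 16

Max flow: 16

Flow assignment:
  0 → 1: 16/18
  1 → 2: 10/16
  1 → 6: 6/17
  2 → 3: 10/10
  3 → 4: 7/18
  3 → 12: 3/16
  4 → 5: 7/7
  5 → 14: 7/12
  6 → 7: 6/7
  7 → 8: 6/11
  8 → 9: 6/19
  9 → 10: 6/6
  10 → 14: 6/15
  12 → 13: 3/16
  13 → 14: 3/17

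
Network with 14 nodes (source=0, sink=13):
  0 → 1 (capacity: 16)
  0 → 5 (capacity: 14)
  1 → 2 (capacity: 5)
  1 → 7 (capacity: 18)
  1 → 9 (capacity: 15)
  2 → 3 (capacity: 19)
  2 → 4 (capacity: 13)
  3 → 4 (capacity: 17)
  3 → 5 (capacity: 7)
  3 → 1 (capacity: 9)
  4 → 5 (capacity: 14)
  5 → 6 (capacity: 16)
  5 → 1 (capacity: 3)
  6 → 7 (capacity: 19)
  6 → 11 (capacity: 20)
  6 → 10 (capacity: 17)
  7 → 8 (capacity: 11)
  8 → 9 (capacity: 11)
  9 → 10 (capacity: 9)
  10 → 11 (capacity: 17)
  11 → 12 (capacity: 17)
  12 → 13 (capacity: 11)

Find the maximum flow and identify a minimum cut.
Max flow = 11, Min cut edges: (12,13)

Maximum flow: 11
Minimum cut: (12,13)
Partition: S = [0, 1, 2, 3, 4, 5, 6, 7, 8, 9, 10, 11, 12], T = [13]

Max-flow min-cut theorem verified: both equal 11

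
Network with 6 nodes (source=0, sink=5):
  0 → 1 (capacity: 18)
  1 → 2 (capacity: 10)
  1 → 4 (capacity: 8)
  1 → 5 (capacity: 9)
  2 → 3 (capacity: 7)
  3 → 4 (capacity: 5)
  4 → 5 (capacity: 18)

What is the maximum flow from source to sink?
Maximum flow = 18

Max flow: 18

Flow assignment:
  0 → 1: 18/18
  1 → 2: 1/10
  1 → 4: 8/8
  1 → 5: 9/9
  2 → 3: 1/7
  3 → 4: 1/5
  4 → 5: 9/18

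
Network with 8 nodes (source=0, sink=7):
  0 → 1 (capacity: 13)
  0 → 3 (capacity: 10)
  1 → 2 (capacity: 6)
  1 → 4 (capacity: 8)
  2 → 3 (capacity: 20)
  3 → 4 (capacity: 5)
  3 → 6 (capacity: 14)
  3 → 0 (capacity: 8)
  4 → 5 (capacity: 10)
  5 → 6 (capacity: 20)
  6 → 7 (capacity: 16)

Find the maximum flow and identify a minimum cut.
Max flow = 16, Min cut edges: (6,7)

Maximum flow: 16
Minimum cut: (6,7)
Partition: S = [0, 1, 2, 3, 4, 5, 6], T = [7]

Max-flow min-cut theorem verified: both equal 16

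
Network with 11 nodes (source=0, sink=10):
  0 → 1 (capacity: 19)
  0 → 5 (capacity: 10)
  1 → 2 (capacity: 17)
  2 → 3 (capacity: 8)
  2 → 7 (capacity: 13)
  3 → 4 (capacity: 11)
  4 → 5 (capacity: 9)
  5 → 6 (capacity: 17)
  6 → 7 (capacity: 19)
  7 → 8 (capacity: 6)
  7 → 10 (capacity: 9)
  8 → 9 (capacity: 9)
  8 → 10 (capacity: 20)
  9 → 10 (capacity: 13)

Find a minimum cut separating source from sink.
Min cut value = 15, edges: (7,8), (7,10)

Min cut value: 15
Partition: S = [0, 1, 2, 3, 4, 5, 6, 7], T = [8, 9, 10]
Cut edges: (7,8), (7,10)

By max-flow min-cut theorem, max flow = min cut = 15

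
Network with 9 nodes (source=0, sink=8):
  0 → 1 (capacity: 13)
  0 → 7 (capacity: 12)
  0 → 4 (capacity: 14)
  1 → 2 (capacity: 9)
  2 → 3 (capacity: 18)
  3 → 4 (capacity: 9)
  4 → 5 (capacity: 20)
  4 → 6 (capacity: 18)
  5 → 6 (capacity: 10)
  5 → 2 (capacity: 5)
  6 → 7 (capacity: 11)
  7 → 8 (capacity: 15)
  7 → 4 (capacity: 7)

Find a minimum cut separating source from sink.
Min cut value = 15, edges: (7,8)

Min cut value: 15
Partition: S = [0, 1, 2, 3, 4, 5, 6, 7], T = [8]
Cut edges: (7,8)

By max-flow min-cut theorem, max flow = min cut = 15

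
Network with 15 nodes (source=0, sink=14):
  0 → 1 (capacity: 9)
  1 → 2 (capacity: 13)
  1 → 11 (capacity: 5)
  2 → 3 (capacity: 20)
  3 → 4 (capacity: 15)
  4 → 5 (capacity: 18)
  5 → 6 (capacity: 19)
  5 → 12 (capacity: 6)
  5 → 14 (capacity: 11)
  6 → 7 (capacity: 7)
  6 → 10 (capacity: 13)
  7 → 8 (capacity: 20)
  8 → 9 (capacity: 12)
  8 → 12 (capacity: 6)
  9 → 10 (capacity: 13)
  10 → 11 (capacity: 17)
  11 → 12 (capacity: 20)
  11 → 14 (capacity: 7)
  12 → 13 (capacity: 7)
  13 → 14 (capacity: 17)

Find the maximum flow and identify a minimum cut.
Max flow = 9, Min cut edges: (0,1)

Maximum flow: 9
Minimum cut: (0,1)
Partition: S = [0], T = [1, 2, 3, 4, 5, 6, 7, 8, 9, 10, 11, 12, 13, 14]

Max-flow min-cut theorem verified: both equal 9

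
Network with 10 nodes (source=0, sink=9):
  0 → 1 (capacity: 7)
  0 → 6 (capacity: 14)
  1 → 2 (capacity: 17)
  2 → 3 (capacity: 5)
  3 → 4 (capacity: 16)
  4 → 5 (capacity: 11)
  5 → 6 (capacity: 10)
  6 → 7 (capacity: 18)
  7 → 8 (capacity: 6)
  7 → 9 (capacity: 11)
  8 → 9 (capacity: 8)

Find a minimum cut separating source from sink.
Min cut value = 17, edges: (7,8), (7,9)

Min cut value: 17
Partition: S = [0, 1, 2, 3, 4, 5, 6, 7], T = [8, 9]
Cut edges: (7,8), (7,9)

By max-flow min-cut theorem, max flow = min cut = 17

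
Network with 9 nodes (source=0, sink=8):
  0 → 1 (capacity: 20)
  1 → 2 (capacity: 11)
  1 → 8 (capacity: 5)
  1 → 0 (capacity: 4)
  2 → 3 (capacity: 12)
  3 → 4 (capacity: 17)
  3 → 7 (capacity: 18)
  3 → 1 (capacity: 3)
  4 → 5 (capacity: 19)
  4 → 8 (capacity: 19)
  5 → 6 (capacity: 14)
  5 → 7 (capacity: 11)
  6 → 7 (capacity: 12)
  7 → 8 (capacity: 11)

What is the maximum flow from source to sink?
Maximum flow = 16

Max flow: 16

Flow assignment:
  0 → 1: 16/20
  1 → 2: 11/11
  1 → 8: 5/5
  2 → 3: 11/12
  3 → 4: 11/17
  4 → 8: 11/19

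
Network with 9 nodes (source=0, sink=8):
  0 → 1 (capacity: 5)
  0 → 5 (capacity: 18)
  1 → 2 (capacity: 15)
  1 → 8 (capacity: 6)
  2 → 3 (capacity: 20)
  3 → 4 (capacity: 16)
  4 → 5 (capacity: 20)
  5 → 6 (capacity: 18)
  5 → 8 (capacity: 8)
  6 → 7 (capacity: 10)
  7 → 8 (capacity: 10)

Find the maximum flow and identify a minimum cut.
Max flow = 23, Min cut edges: (0,1), (5,8), (7,8)

Maximum flow: 23
Minimum cut: (0,1), (5,8), (7,8)
Partition: S = [0, 2, 3, 4, 5, 6, 7], T = [1, 8]

Max-flow min-cut theorem verified: both equal 23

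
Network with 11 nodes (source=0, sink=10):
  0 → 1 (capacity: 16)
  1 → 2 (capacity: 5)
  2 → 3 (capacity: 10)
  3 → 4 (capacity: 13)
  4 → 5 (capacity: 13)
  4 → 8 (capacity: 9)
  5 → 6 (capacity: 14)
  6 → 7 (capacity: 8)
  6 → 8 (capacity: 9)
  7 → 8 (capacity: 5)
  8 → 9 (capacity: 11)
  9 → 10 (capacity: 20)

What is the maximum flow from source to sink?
Maximum flow = 5

Max flow: 5

Flow assignment:
  0 → 1: 5/16
  1 → 2: 5/5
  2 → 3: 5/10
  3 → 4: 5/13
  4 → 8: 5/9
  8 → 9: 5/11
  9 → 10: 5/20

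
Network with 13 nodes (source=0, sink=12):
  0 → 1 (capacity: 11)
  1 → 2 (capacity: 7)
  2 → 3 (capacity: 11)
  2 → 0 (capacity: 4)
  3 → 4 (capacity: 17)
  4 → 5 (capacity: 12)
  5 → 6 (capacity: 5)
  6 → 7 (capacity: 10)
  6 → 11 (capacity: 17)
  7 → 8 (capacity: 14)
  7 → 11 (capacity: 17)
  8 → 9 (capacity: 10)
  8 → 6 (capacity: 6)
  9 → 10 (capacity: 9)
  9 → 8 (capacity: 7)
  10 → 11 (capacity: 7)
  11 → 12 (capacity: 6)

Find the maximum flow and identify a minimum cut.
Max flow = 5, Min cut edges: (5,6)

Maximum flow: 5
Minimum cut: (5,6)
Partition: S = [0, 1, 2, 3, 4, 5], T = [6, 7, 8, 9, 10, 11, 12]

Max-flow min-cut theorem verified: both equal 5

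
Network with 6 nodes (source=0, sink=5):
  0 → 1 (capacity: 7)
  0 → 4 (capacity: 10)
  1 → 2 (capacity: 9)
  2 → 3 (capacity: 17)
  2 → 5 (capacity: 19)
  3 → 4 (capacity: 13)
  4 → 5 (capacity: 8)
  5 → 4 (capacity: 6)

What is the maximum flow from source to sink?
Maximum flow = 15

Max flow: 15

Flow assignment:
  0 → 1: 7/7
  0 → 4: 8/10
  1 → 2: 7/9
  2 → 5: 7/19
  4 → 5: 8/8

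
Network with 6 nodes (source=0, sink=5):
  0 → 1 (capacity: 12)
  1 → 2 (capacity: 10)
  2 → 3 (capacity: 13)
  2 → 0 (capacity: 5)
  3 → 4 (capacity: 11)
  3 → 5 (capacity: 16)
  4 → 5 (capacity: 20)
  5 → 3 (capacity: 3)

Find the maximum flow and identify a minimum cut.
Max flow = 10, Min cut edges: (1,2)

Maximum flow: 10
Minimum cut: (1,2)
Partition: S = [0, 1], T = [2, 3, 4, 5]

Max-flow min-cut theorem verified: both equal 10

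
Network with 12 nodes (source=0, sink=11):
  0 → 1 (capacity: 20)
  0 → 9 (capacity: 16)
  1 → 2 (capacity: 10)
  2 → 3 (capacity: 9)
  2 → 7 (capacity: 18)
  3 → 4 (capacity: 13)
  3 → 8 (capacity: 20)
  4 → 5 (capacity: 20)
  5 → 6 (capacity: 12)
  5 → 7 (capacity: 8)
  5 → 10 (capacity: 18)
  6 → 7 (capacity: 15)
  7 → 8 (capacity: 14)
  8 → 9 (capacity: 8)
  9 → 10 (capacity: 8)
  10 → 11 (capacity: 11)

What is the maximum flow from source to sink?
Maximum flow = 11

Max flow: 11

Flow assignment:
  0 → 1: 9/20
  0 → 9: 2/16
  1 → 2: 9/10
  2 → 3: 9/9
  3 → 4: 9/13
  4 → 5: 9/20
  5 → 10: 9/18
  9 → 10: 2/8
  10 → 11: 11/11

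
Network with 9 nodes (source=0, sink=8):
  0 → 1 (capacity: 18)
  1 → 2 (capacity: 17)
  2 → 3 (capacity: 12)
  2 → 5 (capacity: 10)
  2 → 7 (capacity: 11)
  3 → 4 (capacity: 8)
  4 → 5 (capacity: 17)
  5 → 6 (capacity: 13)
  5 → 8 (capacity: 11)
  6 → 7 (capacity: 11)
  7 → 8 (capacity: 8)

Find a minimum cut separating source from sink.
Min cut value = 17, edges: (1,2)

Min cut value: 17
Partition: S = [0, 1], T = [2, 3, 4, 5, 6, 7, 8]
Cut edges: (1,2)

By max-flow min-cut theorem, max flow = min cut = 17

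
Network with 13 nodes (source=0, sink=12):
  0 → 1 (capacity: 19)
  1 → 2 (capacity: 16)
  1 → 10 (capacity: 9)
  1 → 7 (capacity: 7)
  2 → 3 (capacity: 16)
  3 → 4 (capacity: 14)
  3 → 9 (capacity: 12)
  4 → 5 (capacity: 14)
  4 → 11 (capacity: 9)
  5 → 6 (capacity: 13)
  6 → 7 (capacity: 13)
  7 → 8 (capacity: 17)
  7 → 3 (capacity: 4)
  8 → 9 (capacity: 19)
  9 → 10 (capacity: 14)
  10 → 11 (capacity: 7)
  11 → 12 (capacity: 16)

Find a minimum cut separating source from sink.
Min cut value = 16, edges: (11,12)

Min cut value: 16
Partition: S = [0, 1, 2, 3, 4, 5, 6, 7, 8, 9, 10, 11], T = [12]
Cut edges: (11,12)

By max-flow min-cut theorem, max flow = min cut = 16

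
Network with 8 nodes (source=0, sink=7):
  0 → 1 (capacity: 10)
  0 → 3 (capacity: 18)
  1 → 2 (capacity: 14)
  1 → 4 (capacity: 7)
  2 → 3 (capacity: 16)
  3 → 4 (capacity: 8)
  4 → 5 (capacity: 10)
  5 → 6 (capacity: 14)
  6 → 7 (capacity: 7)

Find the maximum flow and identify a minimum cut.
Max flow = 7, Min cut edges: (6,7)

Maximum flow: 7
Minimum cut: (6,7)
Partition: S = [0, 1, 2, 3, 4, 5, 6], T = [7]

Max-flow min-cut theorem verified: both equal 7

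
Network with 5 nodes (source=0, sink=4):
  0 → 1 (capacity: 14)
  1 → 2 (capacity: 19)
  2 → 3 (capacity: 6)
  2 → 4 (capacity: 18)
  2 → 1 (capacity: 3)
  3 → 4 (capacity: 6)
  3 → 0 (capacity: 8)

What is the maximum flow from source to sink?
Maximum flow = 14

Max flow: 14

Flow assignment:
  0 → 1: 14/14
  1 → 2: 14/19
  2 → 4: 14/18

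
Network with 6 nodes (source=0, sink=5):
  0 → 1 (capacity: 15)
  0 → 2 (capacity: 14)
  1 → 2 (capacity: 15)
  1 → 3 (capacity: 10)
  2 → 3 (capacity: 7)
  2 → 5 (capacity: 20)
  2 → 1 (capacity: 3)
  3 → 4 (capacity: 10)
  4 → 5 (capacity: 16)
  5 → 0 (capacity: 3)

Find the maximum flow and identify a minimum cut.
Max flow = 29, Min cut edges: (0,1), (0,2)

Maximum flow: 29
Minimum cut: (0,1), (0,2)
Partition: S = [0], T = [1, 2, 3, 4, 5]

Max-flow min-cut theorem verified: both equal 29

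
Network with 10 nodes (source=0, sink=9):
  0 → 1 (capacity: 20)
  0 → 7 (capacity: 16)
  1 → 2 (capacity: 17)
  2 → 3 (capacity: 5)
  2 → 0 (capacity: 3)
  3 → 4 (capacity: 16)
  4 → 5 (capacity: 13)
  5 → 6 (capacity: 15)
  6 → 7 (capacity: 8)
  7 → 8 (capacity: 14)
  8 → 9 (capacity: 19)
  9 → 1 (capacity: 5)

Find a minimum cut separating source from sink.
Min cut value = 14, edges: (7,8)

Min cut value: 14
Partition: S = [0, 1, 2, 3, 4, 5, 6, 7], T = [8, 9]
Cut edges: (7,8)

By max-flow min-cut theorem, max flow = min cut = 14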